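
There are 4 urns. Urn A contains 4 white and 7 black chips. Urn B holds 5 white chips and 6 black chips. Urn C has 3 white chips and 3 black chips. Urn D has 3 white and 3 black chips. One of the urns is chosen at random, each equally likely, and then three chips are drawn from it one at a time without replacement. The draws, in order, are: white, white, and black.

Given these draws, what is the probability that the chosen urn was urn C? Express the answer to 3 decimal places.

For each hypothesis, P(data | H) works out to: P(data | urn A) = (4/11)(3/10)(7/9) = 0.084848; P(data | urn B) = (5/11)(4/10)(6/9) = 0.12121; P(data | urn C) = (3/6)(2/5)(3/4) = 0.15; P(data | urn D) = (3/6)(2/5)(3/4) = 0.15.
The prior-weighted likelihoods are 1/4 · 0.084848 = 0.021212, 1/4 · 0.12121 = 0.030303, 1/4 · 0.15 = 0.0375, 1/4 · 0.15 = 0.0375; summing to 0.12652.
So P(urn C | data) = (0.0375) / (0.12652) = 0.29641.

0.296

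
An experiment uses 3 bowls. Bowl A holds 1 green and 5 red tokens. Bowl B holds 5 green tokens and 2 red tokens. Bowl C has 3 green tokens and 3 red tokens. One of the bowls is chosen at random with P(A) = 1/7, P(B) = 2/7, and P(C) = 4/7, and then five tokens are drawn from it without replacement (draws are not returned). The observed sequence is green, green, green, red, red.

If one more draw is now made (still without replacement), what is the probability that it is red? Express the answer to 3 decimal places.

Under each hypothesis, the probability of the observed sequence is: P(data | bowl A) = (1/6)(0/5) = 0; P(data | bowl B) = (5/7)(4/6)(3/5)(2/4)(1/3) = 1/21; P(data | bowl C) = (3/6)(2/5)(1/4)(3/3)(2/2) = 1/20.
Multiplying each by its prior: 1/7 · 0 = 0, 2/7 · 1/21 = 2/147, 4/7 · 1/20 = 1/35; summing to 31/735.
Dividing through by the total gives posterior P(bowl A | data) = 0, P(bowl B | data) = 10/31, P(bowl C | data) = 21/31.
So P(red next | data) = Σ P(red next | H) P(H | data) = (0)(10/31) + (1)(21/31) = 21/31.

0.677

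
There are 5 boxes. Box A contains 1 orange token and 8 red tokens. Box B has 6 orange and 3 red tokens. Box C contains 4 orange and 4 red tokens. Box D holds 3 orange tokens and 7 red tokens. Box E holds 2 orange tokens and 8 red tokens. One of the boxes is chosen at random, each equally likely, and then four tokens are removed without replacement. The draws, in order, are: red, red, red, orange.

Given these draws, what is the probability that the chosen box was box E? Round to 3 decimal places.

0.304

Compute the likelihood of the observed sequence for each case: P(data | box A) = (8/9)(7/8)(6/7)(1/6) = 0.11111; P(data | box B) = (3/9)(2/8)(1/7)(6/6) = 0.011905; P(data | box C) = (4/8)(3/7)(2/6)(4/5) = 0.057143; P(data | box D) = (7/10)(6/9)(5/8)(3/7) = 0.125; P(data | box E) = (8/10)(7/9)(6/8)(2/7) = 0.13333.
The prior-weighted likelihoods are 1/5 · 0.11111 = 0.022222, 1/5 · 0.011905 = 0.002381, 1/5 · 0.057143 = 0.011429, 1/5 · 0.125 = 0.025, 1/5 · 0.13333 = 0.026667; these sum to 0.087698.
Therefore the posterior P(box E | data) = (0.026667) / (0.087698) = 0.30407.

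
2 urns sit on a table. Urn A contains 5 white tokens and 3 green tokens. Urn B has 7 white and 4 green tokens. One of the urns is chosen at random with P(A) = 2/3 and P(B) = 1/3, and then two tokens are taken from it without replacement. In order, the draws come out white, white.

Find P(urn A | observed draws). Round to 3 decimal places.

0.652

Under each hypothesis, the probability of the observed sequence is: P(data | urn A) = (5/8)(4/7) = 0.35714; P(data | urn B) = (7/11)(6/10) = 0.38182.
Multiplying each by its prior: 2/3 · 0.35714 = 0.2381, 1/3 · 0.38182 = 0.12727; these sum to 0.36537.
Hence P(urn A | data) = (0.2381) / (0.36537) = 0.65166.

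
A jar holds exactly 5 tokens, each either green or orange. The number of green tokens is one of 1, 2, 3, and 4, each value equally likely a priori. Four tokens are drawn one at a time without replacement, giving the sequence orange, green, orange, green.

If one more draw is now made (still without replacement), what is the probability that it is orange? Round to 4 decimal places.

For each hypothesis, P(data | H) works out to: P(data | r = 1) = (4/5)(1/4)(3/3)(0/2) = 0; P(data | r = 2) = (3/5)(2/4)(2/3)(1/2) = 1/10; P(data | r = 3) = (2/5)(3/4)(1/3)(2/2) = 1/10; P(data | r = 4) = (1/5)(4/4)(0/3) = 0.
Weighting by the prior gives 1/4 · 0 = 0, 1/4 · 1/10 = 1/40, 1/4 · 1/10 = 1/40, 1/4 · 0 = 0; summing to 1/20.
Dividing through by the total gives posterior P(r = 1 | data) = 0, P(r = 2 | data) = 1/2, P(r = 3 | data) = 1/2, P(r = 4 | data) = 0.
So P(orange next | data) = Σ P(orange next | H) P(H | data) = (1)(1/2) + (0)(1/2) = 1/2.

0.5000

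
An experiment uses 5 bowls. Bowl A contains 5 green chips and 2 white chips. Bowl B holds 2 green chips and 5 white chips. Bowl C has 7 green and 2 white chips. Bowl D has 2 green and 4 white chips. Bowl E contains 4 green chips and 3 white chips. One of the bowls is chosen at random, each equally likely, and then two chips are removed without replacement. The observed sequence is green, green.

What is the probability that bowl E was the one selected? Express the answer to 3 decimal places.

Under each hypothesis, the probability of the observed sequence is: P(data | bowl A) = (5/7)(4/6) = 0.47619; P(data | bowl B) = (2/7)(1/6) = 0.047619; P(data | bowl C) = (7/9)(6/8) = 0.58333; P(data | bowl D) = (2/6)(1/5) = 0.066667; P(data | bowl E) = (4/7)(3/6) = 0.28571.
The prior-weighted likelihoods are 1/5 · 0.47619 = 0.095238, 1/5 · 0.047619 = 0.0095238, 1/5 · 0.58333 = 0.11667, 1/5 · 0.066667 = 0.013333, 1/5 · 0.28571 = 0.057143; these sum to 0.2919.
By Bayes' rule, P(bowl E | data) = (0.057143) / (0.2919) = 0.19576.

0.196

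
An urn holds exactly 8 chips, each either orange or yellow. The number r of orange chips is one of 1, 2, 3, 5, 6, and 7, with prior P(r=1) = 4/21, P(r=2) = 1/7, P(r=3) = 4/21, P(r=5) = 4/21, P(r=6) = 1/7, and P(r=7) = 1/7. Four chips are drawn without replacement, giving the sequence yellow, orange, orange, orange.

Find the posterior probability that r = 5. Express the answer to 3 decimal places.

The likelihood of the observed sequence under each hypothesis: P(data | r = 1) = (7/8)(1/7)(0/6) = 0; P(data | r = 2) = (6/8)(2/7)(1/6)(0/5) = 0; P(data | r = 3) = (5/8)(3/7)(2/6)(1/5) = 0.017857; P(data | r = 5) = (3/8)(5/7)(4/6)(3/5) = 0.10714; P(data | r = 6) = (2/8)(6/7)(5/6)(4/5) = 0.14286; P(data | r = 7) = (1/8)(7/7)(6/6)(5/5) = 0.125.
Weighting by the prior gives 4/21 · 0 = 0, 1/7 · 0 = 0, 4/21 · 0.017857 = 0.0034014, 4/21 · 0.10714 = 0.020408, 1/7 · 0.14286 = 0.020408, 1/7 · 0.125 = 0.017857; with total 0.062075.
Hence P(r = 5 | data) = (0.020408) / (0.062075) = 0.32877.

0.329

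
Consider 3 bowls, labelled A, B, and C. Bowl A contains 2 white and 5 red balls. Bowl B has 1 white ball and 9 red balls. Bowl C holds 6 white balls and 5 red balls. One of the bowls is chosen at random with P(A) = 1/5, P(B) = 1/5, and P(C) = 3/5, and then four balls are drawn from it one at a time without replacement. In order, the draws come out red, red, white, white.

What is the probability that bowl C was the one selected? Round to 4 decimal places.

0.8268

Under each hypothesis, the probability of the observed sequence is: P(data | bowl A) = (5/7)(4/6)(2/5)(1/4) = 0.047619; P(data | bowl B) = (9/10)(8/9)(1/8)(0/7) = 0; P(data | bowl C) = (5/11)(4/10)(6/9)(5/8) = 0.075758.
Multiplying each by its prior: 1/5 · 0.047619 = 0.0095238, 1/5 · 0 = 0, 3/5 · 0.075758 = 0.045455; these sum to 0.054978.
Therefore the posterior P(bowl C | data) = (0.045455) / (0.054978) = 0.82677.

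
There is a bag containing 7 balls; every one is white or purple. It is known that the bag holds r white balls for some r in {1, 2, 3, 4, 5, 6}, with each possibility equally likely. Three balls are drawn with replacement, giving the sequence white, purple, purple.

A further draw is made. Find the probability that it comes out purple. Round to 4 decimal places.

0.5918

For each hypothesis, P(data | H) works out to: P(data | r = 1) = (1/7)(6/7)(6/7) = 0.10496; P(data | r = 2) = (2/7)(5/7)(5/7) = 0.14577; P(data | r = 3) = (3/7)(4/7)(4/7) = 0.13994; P(data | r = 4) = (4/7)(3/7)(3/7) = 0.10496; P(data | r = 5) = (5/7)(2/7)(2/7) = 0.058309; P(data | r = 6) = (6/7)(1/7)(1/7) = 0.017493.
Weighting by the prior gives 1/6 · 0.10496 = 0.017493, 1/6 · 0.14577 = 0.024295, 1/6 · 0.13994 = 0.023324, 1/6 · 0.10496 = 0.017493, 1/6 · 0.058309 = 0.0097182, 1/6 · 0.017493 = 0.0029155; these sum to 0.095238.
Dividing through by the total gives posterior P(r = 1 | data) = 0.18367, P(r = 2 | data) = 0.2551, P(r = 3 | data) = 0.2449, P(r = 4 | data) = 0.18367, P(r = 5 | data) = 0.10204, P(r = 6 | data) = 0.030612.
Averaging over the posterior, P(purple next | data) = (6/7)(0.18367) + (5/7)(0.2551) + (4/7)(0.2449) + (3/7)(0.18367) + (2/7)(0.10204) + (1/7)(0.030612) = 0.59184.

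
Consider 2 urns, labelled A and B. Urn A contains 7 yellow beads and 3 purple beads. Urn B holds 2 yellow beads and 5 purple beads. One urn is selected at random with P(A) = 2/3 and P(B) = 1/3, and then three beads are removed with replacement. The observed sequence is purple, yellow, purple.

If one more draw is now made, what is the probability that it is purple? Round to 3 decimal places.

0.522

Under each hypothesis, the probability of the observed sequence is: P(data | urn A) = (3/10)(7/10)(3/10) = 0.063; P(data | urn B) = (5/7)(2/7)(5/7) = 0.14577.
Multiplying each by its prior: 2/3 · 0.063 = 0.042, 1/3 · 0.14577 = 0.048591; summing to 0.090591.
Normalising, the posterior is P(urn A | data) = 0.46362, P(urn B | data) = 0.53638.
Averaging over the posterior, P(purple next | data) = (3/10)(0.46362) + (5/7)(0.53638) = 0.52221.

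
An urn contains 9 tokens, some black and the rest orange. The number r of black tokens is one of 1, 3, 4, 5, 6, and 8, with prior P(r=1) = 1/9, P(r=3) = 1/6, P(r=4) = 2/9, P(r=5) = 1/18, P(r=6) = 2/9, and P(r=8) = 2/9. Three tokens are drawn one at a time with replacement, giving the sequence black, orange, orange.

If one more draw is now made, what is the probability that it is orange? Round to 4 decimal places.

0.5620

For each hypothesis, P(data | H) works out to: P(data | r = 1) = (1/9)(8/9)(8/9) = 0.087791; P(data | r = 3) = (3/9)(6/9)(6/9) = 0.14815; P(data | r = 4) = (4/9)(5/9)(5/9) = 0.13717; P(data | r = 5) = (5/9)(4/9)(4/9) = 0.10974; P(data | r = 6) = (6/9)(3/9)(3/9) = 0.074074; P(data | r = 8) = (8/9)(1/9)(1/9) = 0.010974.
The prior-weighted likelihoods are 1/9 · 0.087791 = 0.0097546, 1/6 · 0.14815 = 0.024691, 2/9 · 0.13717 = 0.030483, 1/18 · 0.10974 = 0.0060966, 2/9 · 0.074074 = 0.016461, 2/9 · 0.010974 = 0.0024387; these sum to 0.089925.
The posterior is then P(r = 1 | data) = 0.10847, P(r = 3 | data) = 0.27458, P(r = 4 | data) = 0.33898, P(r = 5 | data) = 0.067797, P(r = 6 | data) = 0.18305, P(r = 8 | data) = 0.027119.
Averaging over the posterior, P(orange next | data) = (8/9)(0.10847) + (2/3)(0.27458) + (5/9)(0.33898) + (4/9)(0.067797) + (1/3)(0.18305) + (1/9)(0.027119) = 0.56196.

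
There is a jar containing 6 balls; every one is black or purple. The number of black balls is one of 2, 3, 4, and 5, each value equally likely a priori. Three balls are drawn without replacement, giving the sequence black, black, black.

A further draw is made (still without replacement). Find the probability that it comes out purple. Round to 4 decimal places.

0.4667

The likelihood of the observed sequence under each hypothesis: P(data | r = 2) = (2/6)(1/5)(0/4) = 0; P(data | r = 3) = (3/6)(2/5)(1/4) = 1/20; P(data | r = 4) = (4/6)(3/5)(2/4) = 1/5; P(data | r = 5) = (5/6)(4/5)(3/4) = 1/2.
Multiplying each by its prior: 1/4 · 0 = 0, 1/4 · 1/20 = 1/80, 1/4 · 1/5 = 1/20, 1/4 · 1/2 = 1/8; summing to 3/16.
Normalising, the posterior is P(r = 2 | data) = 0, P(r = 3 | data) = 1/15, P(r = 4 | data) = 4/15, P(r = 5 | data) = 2/3.
Averaging over the posterior, P(purple next | data) = (1)(1/15) + (2/3)(4/15) + (1/3)(2/3) = 7/15.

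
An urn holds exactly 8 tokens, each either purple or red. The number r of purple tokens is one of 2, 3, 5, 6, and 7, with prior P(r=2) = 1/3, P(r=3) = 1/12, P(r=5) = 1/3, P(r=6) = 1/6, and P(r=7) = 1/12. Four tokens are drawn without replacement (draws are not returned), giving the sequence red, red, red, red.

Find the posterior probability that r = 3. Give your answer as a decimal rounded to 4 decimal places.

Under each hypothesis, the probability of the observed sequence is: P(data | r = 2) = (6/8)(5/7)(4/6)(3/5) = 3/14; P(data | r = 3) = (5/8)(4/7)(3/6)(2/5) = 1/14; P(data | r = 5) = (3/8)(2/7)(1/6)(0/5) = 0; P(data | r = 6) = (2/8)(1/7)(0/6) = 0; P(data | r = 7) = (1/8)(0/7) = 0.
Multiplying each by its prior: 1/3 · 3/14 = 1/14, 1/12 · 1/14 = 1/168, 1/3 · 0 = 0, 1/6 · 0 = 0, 1/12 · 0 = 0; summing to 13/168.
By Bayes' rule, P(r = 3 | data) = (1/168) / (13/168) = 1/13.

0.0769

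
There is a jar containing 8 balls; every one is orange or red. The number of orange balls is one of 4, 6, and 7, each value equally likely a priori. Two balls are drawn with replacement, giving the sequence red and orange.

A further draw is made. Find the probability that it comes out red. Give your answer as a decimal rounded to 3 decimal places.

0.339

The likelihood of the observed sequence under each hypothesis: P(data | r = 4) = (4/8)(4/8) = 1/4; P(data | r = 6) = (2/8)(6/8) = 3/16; P(data | r = 7) = (1/8)(7/8) = 7/64.
The prior-weighted likelihoods are 1/3 · 1/4 = 1/12, 1/3 · 3/16 = 1/16, 1/3 · 7/64 = 7/192; these sum to 35/192.
Dividing through by the total gives posterior P(r = 4 | data) = 16/35, P(r = 6 | data) = 12/35, P(r = 7 | data) = 1/5.
So P(red next | data) = Σ P(red next | H) P(H | data) = (1/2)(16/35) + (1/4)(12/35) + (1/8)(1/5) = 19/56.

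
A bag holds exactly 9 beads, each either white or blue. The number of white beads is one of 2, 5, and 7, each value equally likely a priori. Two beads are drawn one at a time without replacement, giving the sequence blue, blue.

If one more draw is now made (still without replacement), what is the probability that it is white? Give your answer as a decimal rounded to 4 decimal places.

0.4031

Compute the likelihood of the observed sequence for each case: P(data | r = 2) = (7/9)(6/8) = 7/12; P(data | r = 5) = (4/9)(3/8) = 1/6; P(data | r = 7) = (2/9)(1/8) = 1/36.
The prior-weighted likelihoods are 1/3 · 7/12 = 7/36, 1/3 · 1/6 = 1/18, 1/3 · 1/36 = 1/108; summing to 7/27.
Normalising, the posterior is P(r = 2 | data) = 3/4, P(r = 5 | data) = 3/14, P(r = 7 | data) = 1/28.
The predictive probability is P(white next | data) = (2/7)(3/4) + (5/7)(3/14) + (1)(1/28) = 79/196.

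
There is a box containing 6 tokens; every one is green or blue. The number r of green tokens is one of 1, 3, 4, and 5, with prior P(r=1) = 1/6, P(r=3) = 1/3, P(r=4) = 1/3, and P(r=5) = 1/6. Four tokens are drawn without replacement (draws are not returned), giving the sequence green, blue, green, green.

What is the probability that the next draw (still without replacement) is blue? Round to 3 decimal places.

Under each hypothesis, the probability of the observed sequence is: P(data | r = 1) = (1/6)(5/5)(0/4) = 0; P(data | r = 3) = (3/6)(3/5)(2/4)(1/3) = 1/20; P(data | r = 4) = (4/6)(2/5)(3/4)(2/3) = 2/15; P(data | r = 5) = (5/6)(1/5)(4/4)(3/3) = 1/6.
Weighting by the prior gives 1/6 · 0 = 0, 1/3 · 1/20 = 1/60, 1/3 · 2/15 = 2/45, 1/6 · 1/6 = 1/36; with total 4/45.
Dividing through by the total gives posterior P(r = 1 | data) = 0, P(r = 3 | data) = 3/16, P(r = 4 | data) = 1/2, P(r = 5 | data) = 5/16.
Averaging over the posterior, P(blue next | data) = (1)(3/16) + (1/2)(1/2) + (0)(5/16) = 7/16.

0.438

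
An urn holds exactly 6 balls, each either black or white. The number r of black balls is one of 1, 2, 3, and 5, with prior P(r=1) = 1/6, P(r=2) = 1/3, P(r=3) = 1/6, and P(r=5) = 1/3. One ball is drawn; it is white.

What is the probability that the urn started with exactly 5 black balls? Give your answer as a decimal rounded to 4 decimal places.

Under each hypothesis, the probability of this draw is: P(data | r = 1) = (5/6) = 5/6; P(data | r = 2) = (4/6) = 2/3; P(data | r = 3) = (3/6) = 1/2; P(data | r = 5) = (1/6) = 1/6.
Weighting by the prior gives 1/6 · 5/6 = 5/36, 1/3 · 2/3 = 2/9, 1/6 · 1/2 = 1/12, 1/3 · 1/6 = 1/18; summing to 1/2.
Therefore the posterior P(r = 5 | data) = (1/18) / (1/2) = 1/9.

0.1111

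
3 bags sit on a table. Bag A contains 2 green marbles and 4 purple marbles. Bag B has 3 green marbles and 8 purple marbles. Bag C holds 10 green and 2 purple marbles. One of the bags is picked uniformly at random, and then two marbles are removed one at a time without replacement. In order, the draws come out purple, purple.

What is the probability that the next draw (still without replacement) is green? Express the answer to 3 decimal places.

Under each hypothesis, the probability of the observed sequence is: P(data | bag A) = (4/6)(3/5) = 2/5; P(data | bag B) = (8/11)(7/10) = 28/55; P(data | bag C) = (2/12)(1/11) = 1/66.
The prior-weighted likelihoods are 1/3 · 2/5 = 2/15, 1/3 · 28/55 = 28/165, 1/3 · 1/66 = 1/198; these sum to 61/198.
Normalising, the posterior is P(bag A | data) = 132/305, P(bag B | data) = 168/305, P(bag C | data) = 1/61.
Averaging over the posterior, P(green next | data) = (1/2)(132/305) + (1/3)(168/305) + (1)(1/61) = 127/305.

0.416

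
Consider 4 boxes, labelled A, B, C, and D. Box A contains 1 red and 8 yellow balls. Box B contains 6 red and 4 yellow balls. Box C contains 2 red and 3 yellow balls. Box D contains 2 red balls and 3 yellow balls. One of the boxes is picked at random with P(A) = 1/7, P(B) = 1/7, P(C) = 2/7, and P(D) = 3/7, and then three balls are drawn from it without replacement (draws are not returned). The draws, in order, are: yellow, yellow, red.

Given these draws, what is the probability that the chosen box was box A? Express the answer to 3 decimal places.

Compute the likelihood of the observed sequence for each case: P(data | box A) = (8/9)(7/8)(1/7) = 1/9; P(data | box B) = (4/10)(3/9)(6/8) = 1/10; P(data | box C) = (3/5)(2/4)(2/3) = 1/5; P(data | box D) = (3/5)(2/4)(2/3) = 1/5.
The prior-weighted likelihoods are 1/7 · 1/9 = 1/63, 1/7 · 1/10 = 1/70, 2/7 · 1/5 = 2/35, 3/7 · 1/5 = 3/35; these sum to 109/630.
By Bayes' rule, P(box A | data) = (1/63) / (109/630) = 10/109.

0.092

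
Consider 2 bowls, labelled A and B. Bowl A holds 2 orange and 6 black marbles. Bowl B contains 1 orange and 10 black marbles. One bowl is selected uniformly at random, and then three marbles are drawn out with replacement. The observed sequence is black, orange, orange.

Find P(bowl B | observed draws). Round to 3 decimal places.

Compute the likelihood of the observed sequence for each case: P(data | bowl A) = (6/8)(2/8)(2/8) = 0.046875; P(data | bowl B) = (10/11)(1/11)(1/11) = 0.0075131.
Multiplying each by its prior: 1/2 · 0.046875 = 0.023438, 1/2 · 0.0075131 = 0.0037566; these sum to 0.027194.
Therefore the posterior P(bowl B | data) = (0.0037566) / (0.027194) = 0.13814.

0.138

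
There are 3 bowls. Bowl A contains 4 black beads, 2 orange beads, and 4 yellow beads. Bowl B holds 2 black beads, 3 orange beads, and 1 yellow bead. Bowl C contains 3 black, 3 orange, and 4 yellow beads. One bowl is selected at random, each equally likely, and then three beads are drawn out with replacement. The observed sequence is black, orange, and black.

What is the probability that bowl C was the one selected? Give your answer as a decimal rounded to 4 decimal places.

Under each hypothesis, the probability of the observed sequence is: P(data | bowl A) = (4/10)(2/10)(4/10) = 0.032; P(data | bowl B) = (2/6)(3/6)(2/6) = 0.055556; P(data | bowl C) = (3/10)(3/10)(3/10) = 0.027.
The prior-weighted likelihoods are 1/3 · 0.032 = 0.010667, 1/3 · 0.055556 = 0.018519, 1/3 · 0.027 = 0.009; with total 0.038185.
So P(bowl C | data) = (0.009) / (0.038185) = 0.23569.

0.2357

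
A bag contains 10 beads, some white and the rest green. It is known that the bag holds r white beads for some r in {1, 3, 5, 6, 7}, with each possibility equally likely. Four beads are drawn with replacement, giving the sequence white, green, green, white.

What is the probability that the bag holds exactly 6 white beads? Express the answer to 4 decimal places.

Compute the likelihood of the observed sequence for each case: P(data | r = 1) = (1/10)(9/10)(9/10)(1/10) = 0.0081; P(data | r = 3) = (3/10)(7/10)(7/10)(3/10) = 0.0441; P(data | r = 5) = (5/10)(5/10)(5/10)(5/10) = 0.0625; P(data | r = 6) = (6/10)(4/10)(4/10)(6/10) = 0.0576; P(data | r = 7) = (7/10)(3/10)(3/10)(7/10) = 0.0441.
Weighting by the prior gives 1/5 · 0.0081 = 0.00162, 1/5 · 0.0441 = 0.00882, 1/5 · 0.0625 = 0.0125, 1/5 · 0.0576 = 0.01152, 1/5 · 0.0441 = 0.00882; with total 0.04328.
Therefore the posterior P(r = 6 | data) = (0.01152) / (0.04328) = 0.26617.

0.2662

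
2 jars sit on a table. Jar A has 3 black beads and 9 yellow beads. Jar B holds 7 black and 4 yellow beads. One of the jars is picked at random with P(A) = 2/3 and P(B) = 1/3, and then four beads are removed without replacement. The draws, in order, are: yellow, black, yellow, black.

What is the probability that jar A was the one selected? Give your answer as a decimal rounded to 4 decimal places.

0.5333

Under each hypothesis, the probability of the observed sequence is: P(data | jar A) = (9/12)(3/11)(8/10)(2/9) = 2/55; P(data | jar B) = (4/11)(7/10)(3/9)(6/8) = 7/110.
The prior-weighted likelihoods are 2/3 · 2/55 = 4/165, 1/3 · 7/110 = 7/330; these sum to 1/22.
Therefore the posterior P(jar A | data) = (4/165) / (1/22) = 8/15.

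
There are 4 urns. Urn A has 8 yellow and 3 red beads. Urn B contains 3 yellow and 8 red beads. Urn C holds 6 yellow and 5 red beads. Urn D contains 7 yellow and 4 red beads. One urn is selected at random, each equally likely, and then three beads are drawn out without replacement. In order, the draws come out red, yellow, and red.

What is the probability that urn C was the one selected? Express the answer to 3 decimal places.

The likelihood of the observed sequence under each hypothesis: P(data | urn A) = (3/11)(8/10)(2/9) = 8/165; P(data | urn B) = (8/11)(3/10)(7/9) = 28/165; P(data | urn C) = (5/11)(6/10)(4/9) = 4/33; P(data | urn D) = (4/11)(7/10)(3/9) = 14/165.
The prior-weighted likelihoods are 1/4 · 8/165 = 2/165, 1/4 · 28/165 = 7/165, 1/4 · 4/33 = 1/33, 1/4 · 14/165 = 7/330; summing to 7/66.
Hence P(urn C | data) = (1/33) / (7/66) = 2/7.

0.286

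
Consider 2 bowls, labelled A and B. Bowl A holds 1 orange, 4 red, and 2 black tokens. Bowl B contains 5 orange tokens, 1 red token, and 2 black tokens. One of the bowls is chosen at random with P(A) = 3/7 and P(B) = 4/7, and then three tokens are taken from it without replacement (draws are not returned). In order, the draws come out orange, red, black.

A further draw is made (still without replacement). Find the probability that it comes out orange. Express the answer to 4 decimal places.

Compute the likelihood of the observed sequence for each case: P(data | bowl A) = (1/7)(4/6)(2/5) = 4/105; P(data | bowl B) = (5/8)(1/7)(2/6) = 5/168.
The prior-weighted likelihoods are 3/7 · 4/105 = 4/245, 4/7 · 5/168 = 5/294; these sum to 1/30.
Dividing through by the total gives posterior P(bowl A | data) = 24/49, P(bowl B | data) = 25/49.
Averaging over the posterior, P(orange next | data) = (0)(24/49) + (4/5)(25/49) = 20/49.

0.4082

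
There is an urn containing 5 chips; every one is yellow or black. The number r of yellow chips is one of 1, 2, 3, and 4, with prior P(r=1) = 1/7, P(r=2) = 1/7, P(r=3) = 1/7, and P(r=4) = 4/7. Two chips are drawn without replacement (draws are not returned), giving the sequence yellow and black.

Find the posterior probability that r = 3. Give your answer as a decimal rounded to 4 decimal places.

0.1875

The likelihood of the observed sequence under each hypothesis: P(data | r = 1) = (1/5)(4/4) = 1/5; P(data | r = 2) = (2/5)(3/4) = 3/10; P(data | r = 3) = (3/5)(2/4) = 3/10; P(data | r = 4) = (4/5)(1/4) = 1/5.
Multiplying each by its prior: 1/7 · 1/5 = 1/35, 1/7 · 3/10 = 3/70, 1/7 · 3/10 = 3/70, 4/7 · 1/5 = 4/35; with total 8/35.
By Bayes' rule, P(r = 3 | data) = (3/70) / (8/35) = 3/16.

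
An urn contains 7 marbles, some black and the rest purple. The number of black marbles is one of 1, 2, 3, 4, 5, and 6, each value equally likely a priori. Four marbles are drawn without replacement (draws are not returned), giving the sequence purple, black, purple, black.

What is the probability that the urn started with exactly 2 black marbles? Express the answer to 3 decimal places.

Under each hypothesis, the probability of the observed sequence is: P(data | r = 1) = (6/7)(1/6)(5/5)(0/4) = 0; P(data | r = 2) = (5/7)(2/6)(4/5)(1/4) = 1/21; P(data | r = 3) = (4/7)(3/6)(3/5)(2/4) = 3/35; P(data | r = 4) = (3/7)(4/6)(2/5)(3/4) = 3/35; P(data | r = 5) = (2/7)(5/6)(1/5)(4/4) = 1/21; P(data | r = 6) = (1/7)(6/6)(0/5) = 0.
Weighting by the prior gives 1/6 · 0 = 0, 1/6 · 1/21 = 1/126, 1/6 · 3/35 = 1/70, 1/6 · 3/35 = 1/70, 1/6 · 1/21 = 1/126, 1/6 · 0 = 0; summing to 2/45.
By Bayes' rule, P(r = 2 | data) = (1/126) / (2/45) = 5/28.

0.179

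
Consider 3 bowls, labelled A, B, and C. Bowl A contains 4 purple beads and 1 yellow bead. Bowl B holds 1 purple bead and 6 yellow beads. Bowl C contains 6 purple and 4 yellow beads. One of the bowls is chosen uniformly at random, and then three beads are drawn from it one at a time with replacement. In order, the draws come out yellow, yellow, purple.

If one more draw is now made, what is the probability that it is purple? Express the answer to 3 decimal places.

0.422

Compute the likelihood of the observed sequence for each case: P(data | bowl A) = (1/5)(1/5)(4/5) = 0.032; P(data | bowl B) = (6/7)(6/7)(1/7) = 0.10496; P(data | bowl C) = (4/10)(4/10)(6/10) = 0.096.
Multiplying each by its prior: 1/3 · 0.032 = 0.010667, 1/3 · 0.10496 = 0.034985, 1/3 · 0.096 = 0.032; these sum to 0.077652.
Dividing through by the total gives posterior P(bowl A | data) = 0.13736, P(bowl B | data) = 0.45054, P(bowl C | data) = 0.41209.
The predictive probability is P(purple next | data) = (4/5)(0.13736) + (1/7)(0.45054) + (3/5)(0.41209) = 0.42151.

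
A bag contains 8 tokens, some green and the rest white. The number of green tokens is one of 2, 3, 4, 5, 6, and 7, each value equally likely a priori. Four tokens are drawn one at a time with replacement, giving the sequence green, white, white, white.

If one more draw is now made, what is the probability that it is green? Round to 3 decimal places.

Compute the likelihood of the observed sequence for each case: P(data | r = 2) = (2/8)(6/8)(6/8)(6/8) = 0.10547; P(data | r = 3) = (3/8)(5/8)(5/8)(5/8) = 0.091553; P(data | r = 4) = (4/8)(4/8)(4/8)(4/8) = 0.0625; P(data | r = 5) = (5/8)(3/8)(3/8)(3/8) = 0.032959; P(data | r = 6) = (6/8)(2/8)(2/8)(2/8) = 0.011719; P(data | r = 7) = (7/8)(1/8)(1/8)(1/8) = 0.001709.
The prior-weighted likelihoods are 1/6 · 0.10547 = 0.017578, 1/6 · 0.091553 = 0.015259, 1/6 · 0.0625 = 0.010417, 1/6 · 0.032959 = 0.0054932, 1/6 · 0.011719 = 0.0019531, 1/6 · 0.001709 = 0.00028483; summing to 0.050985.
Normalising, the posterior is P(r = 2 | data) = 0.34477, P(r = 3 | data) = 0.29928, P(r = 4 | data) = 0.20431, P(r = 5 | data) = 0.10774, P(r = 6 | data) = 0.038308, P(r = 7 | data) = 0.0055866.
So P(green next | data) = Σ P(green next | H) P(H | data) = (1/4)(0.34477) + (3/8)(0.29928) + (1/2)(0.20431) + (5/8)(0.10774) + (3/4)(0.038308) + (7/8)(0.0055866) = 0.40154.

0.402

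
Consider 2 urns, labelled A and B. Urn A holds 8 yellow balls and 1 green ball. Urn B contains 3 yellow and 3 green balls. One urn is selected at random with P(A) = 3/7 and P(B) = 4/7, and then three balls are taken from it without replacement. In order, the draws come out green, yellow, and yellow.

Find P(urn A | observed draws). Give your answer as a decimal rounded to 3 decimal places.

0.357

Compute the likelihood of the observed sequence for each case: P(data | urn A) = (1/9)(8/8)(7/7) = 1/9; P(data | urn B) = (3/6)(3/5)(2/4) = 3/20.
Multiplying each by its prior: 3/7 · 1/9 = 1/21, 4/7 · 3/20 = 3/35; summing to 2/15.
Therefore the posterior P(urn A | data) = (1/21) / (2/15) = 5/14.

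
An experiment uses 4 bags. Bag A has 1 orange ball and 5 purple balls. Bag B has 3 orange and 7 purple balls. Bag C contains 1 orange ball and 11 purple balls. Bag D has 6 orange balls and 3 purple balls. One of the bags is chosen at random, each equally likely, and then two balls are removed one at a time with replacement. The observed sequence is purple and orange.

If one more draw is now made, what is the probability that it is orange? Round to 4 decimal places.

0.3717

For each hypothesis, P(data | H) works out to: P(data | bag A) = (5/6)(1/6) = 0.13889; P(data | bag B) = (7/10)(3/10) = 0.21; P(data | bag C) = (11/12)(1/12) = 0.076389; P(data | bag D) = (3/9)(6/9) = 0.22222.
The prior-weighted likelihoods are 1/4 · 0.13889 = 0.034722, 1/4 · 0.21 = 0.0525, 1/4 · 0.076389 = 0.019097, 1/4 · 0.22222 = 0.055556; these sum to 0.16187.
Dividing through by the total gives posterior P(bag A | data) = 0.2145, P(bag B | data) = 0.32432, P(bag C | data) = 0.11798, P(bag D | data) = 0.3432.
Averaging over the posterior, P(orange next | data) = (1/6)(0.2145) + (3/10)(0.32432) + (1/12)(0.11798) + (2/3)(0.3432) = 0.37168.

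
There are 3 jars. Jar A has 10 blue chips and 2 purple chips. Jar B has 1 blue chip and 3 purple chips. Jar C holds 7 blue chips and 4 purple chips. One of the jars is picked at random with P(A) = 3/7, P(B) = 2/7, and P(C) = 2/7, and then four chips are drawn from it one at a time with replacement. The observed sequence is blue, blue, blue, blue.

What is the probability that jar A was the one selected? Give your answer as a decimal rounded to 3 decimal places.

Compute the likelihood of the observed sequence for each case: P(data | jar A) = (10/12)(10/12)(10/12)(10/12) = 0.48225; P(data | jar B) = (1/4)(1/4)(1/4)(1/4) = 0.0039062; P(data | jar C) = (7/11)(7/11)(7/11)(7/11) = 0.16399.
Multiplying each by its prior: 3/7 · 0.48225 = 0.20668, 2/7 · 0.0039062 = 0.0011161, 2/7 · 0.16399 = 0.046855; with total 0.25465.
Therefore the posterior P(jar A | data) = (0.20668) / (0.25465) = 0.81162.

0.812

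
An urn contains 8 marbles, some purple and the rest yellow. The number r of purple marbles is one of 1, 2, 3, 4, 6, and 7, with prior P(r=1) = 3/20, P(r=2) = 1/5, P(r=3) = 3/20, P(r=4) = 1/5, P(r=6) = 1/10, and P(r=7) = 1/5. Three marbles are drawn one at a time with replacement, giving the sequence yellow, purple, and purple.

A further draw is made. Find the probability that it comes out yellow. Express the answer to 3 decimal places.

0.428

Compute the likelihood of the observed sequence for each case: P(data | r = 1) = (7/8)(1/8)(1/8) = 0.013672; P(data | r = 2) = (6/8)(2/8)(2/8) = 0.046875; P(data | r = 3) = (5/8)(3/8)(3/8) = 0.087891; P(data | r = 4) = (4/8)(4/8)(4/8) = 0.125; P(data | r = 6) = (2/8)(6/8)(6/8) = 0.14062; P(data | r = 7) = (1/8)(7/8)(7/8) = 0.095703.
Weighting by the prior gives 3/20 · 0.013672 = 0.0020508, 1/5 · 0.046875 = 0.009375, 3/20 · 0.087891 = 0.013184, 1/5 · 0.125 = 0.025, 1/10 · 0.14062 = 0.014063, 1/5 · 0.095703 = 0.019141; with total 0.082812.
Normalising, the posterior is P(r = 1 | data) = 0.024764, P(r = 2 | data) = 0.11321, P(r = 3 | data) = 0.1592, P(r = 4 | data) = 0.30189, P(r = 6 | data) = 0.16981, P(r = 7 | data) = 0.23113.
The predictive probability is P(yellow next | data) = (7/8)(0.024764) + (3/4)(0.11321) + (5/8)(0.1592) + (1/2)(0.30189) + (1/4)(0.16981) + (1/8)(0.23113) = 0.42836.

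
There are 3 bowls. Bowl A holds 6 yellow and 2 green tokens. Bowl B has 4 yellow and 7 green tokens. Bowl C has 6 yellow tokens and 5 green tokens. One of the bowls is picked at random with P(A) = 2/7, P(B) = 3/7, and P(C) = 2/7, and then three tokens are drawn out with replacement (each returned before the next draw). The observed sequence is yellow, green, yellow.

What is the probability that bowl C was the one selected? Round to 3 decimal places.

0.336

Under each hypothesis, the probability of the observed sequence is: P(data | bowl A) = (6/8)(2/8)(6/8) = 0.14062; P(data | bowl B) = (4/11)(7/11)(4/11) = 0.084147; P(data | bowl C) = (6/11)(5/11)(6/11) = 0.13524.
Multiplying each by its prior: 2/7 · 0.14062 = 0.040179, 3/7 · 0.084147 = 0.036063, 2/7 · 0.13524 = 0.038639; summing to 0.11488.
By Bayes' rule, P(bowl C | data) = (0.038639) / (0.11488) = 0.33634.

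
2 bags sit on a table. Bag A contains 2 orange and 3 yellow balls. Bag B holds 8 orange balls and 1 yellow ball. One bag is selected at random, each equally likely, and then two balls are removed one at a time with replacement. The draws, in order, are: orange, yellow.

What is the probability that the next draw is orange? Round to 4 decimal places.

0.5425

Compute the likelihood of the observed sequence for each case: P(data | bag A) = (2/5)(3/5) = 0.24; P(data | bag B) = (8/9)(1/9) = 0.098765.
Multiplying each by its prior: 1/2 · 0.24 = 0.12, 1/2 · 0.098765 = 0.049383; these sum to 0.16938.
Dividing through by the total gives posterior P(bag A | data) = 0.70845, P(bag B | data) = 0.29155.
Averaging over the posterior, P(orange next | data) = (2/5)(0.70845) + (8/9)(0.29155) = 0.54253.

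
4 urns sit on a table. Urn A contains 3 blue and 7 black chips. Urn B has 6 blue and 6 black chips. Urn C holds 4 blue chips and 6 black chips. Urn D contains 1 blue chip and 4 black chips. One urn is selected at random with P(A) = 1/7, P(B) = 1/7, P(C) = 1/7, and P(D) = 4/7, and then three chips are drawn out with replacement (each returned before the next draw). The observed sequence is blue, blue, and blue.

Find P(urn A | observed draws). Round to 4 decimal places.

Compute the likelihood of the observed sequence for each case: P(data | urn A) = (3/10)(3/10)(3/10) = 0.027; P(data | urn B) = (6/12)(6/12)(6/12) = 0.125; P(data | urn C) = (4/10)(4/10)(4/10) = 0.064; P(data | urn D) = (1/5)(1/5)(1/5) = 0.008.
The prior-weighted likelihoods are 1/7 · 0.027 = 0.0038571, 1/7 · 0.125 = 0.017857, 1/7 · 0.064 = 0.0091429, 4/7 · 0.008 = 0.0045714; with total 0.035429.
So P(urn A | data) = (0.0038571) / (0.035429) = 0.10887.

0.1089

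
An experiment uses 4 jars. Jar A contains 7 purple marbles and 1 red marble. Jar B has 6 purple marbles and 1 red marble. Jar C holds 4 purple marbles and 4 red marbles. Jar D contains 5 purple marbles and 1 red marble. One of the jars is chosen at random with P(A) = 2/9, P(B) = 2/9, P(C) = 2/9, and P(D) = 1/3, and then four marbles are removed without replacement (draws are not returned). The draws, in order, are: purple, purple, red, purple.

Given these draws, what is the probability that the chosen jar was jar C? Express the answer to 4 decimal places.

0.0994

Under each hypothesis, the probability of the observed sequence is: P(data | jar A) = (7/8)(6/7)(1/6)(5/5) = 1/8; P(data | jar B) = (6/7)(5/6)(1/5)(4/4) = 1/7; P(data | jar C) = (4/8)(3/7)(4/6)(2/5) = 2/35; P(data | jar D) = (5/6)(4/5)(1/4)(3/3) = 1/6.
The prior-weighted likelihoods are 2/9 · 1/8 = 1/36, 2/9 · 1/7 = 2/63, 2/9 · 2/35 = 4/315, 1/3 · 1/6 = 1/18; summing to 23/180.
So P(jar C | data) = (4/315) / (23/180) = 16/161.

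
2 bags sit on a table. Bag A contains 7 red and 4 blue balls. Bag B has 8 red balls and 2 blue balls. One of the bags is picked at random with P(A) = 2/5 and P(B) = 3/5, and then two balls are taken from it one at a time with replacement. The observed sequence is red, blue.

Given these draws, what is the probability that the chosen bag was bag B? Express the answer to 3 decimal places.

For each hypothesis, P(data | H) works out to: P(data | bag A) = (7/11)(4/11) = 0.2314; P(data | bag B) = (8/10)(2/10) = 0.16.
Weighting by the prior gives 2/5 · 0.2314 = 0.092562, 3/5 · 0.16 = 0.096; summing to 0.18856.
Hence P(bag B | data) = (0.096) / (0.18856) = 0.50912.

0.509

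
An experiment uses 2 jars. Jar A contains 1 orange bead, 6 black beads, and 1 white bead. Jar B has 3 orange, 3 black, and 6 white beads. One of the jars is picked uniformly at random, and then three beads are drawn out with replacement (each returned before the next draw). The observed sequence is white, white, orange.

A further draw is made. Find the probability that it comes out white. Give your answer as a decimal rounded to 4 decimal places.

For each hypothesis, P(data | H) works out to: P(data | jar A) = (1/8)(1/8)(1/8) = 0.0019531; P(data | jar B) = (6/12)(6/12)(3/12) = 0.0625.
Weighting by the prior gives 1/2 · 0.0019531 = 0.00097656, 1/2 · 0.0625 = 0.03125; summing to 0.032227.
The posterior is then P(jar A | data) = 0.030303, P(jar B | data) = 0.9697.
The predictive probability is P(white next | data) = (1/8)(0.030303) + (1/2)(0.9697) = 0.48864.

0.4886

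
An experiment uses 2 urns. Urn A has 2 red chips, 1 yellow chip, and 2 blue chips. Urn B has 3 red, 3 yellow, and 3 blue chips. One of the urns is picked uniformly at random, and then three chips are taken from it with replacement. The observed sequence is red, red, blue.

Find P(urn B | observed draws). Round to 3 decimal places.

0.367

Under each hypothesis, the probability of the observed sequence is: P(data | urn A) = (2/5)(2/5)(2/5) = 0.064; P(data | urn B) = (3/9)(3/9)(3/9) = 0.037037.
The prior-weighted likelihoods are 1/2 · 0.064 = 0.032, 1/2 · 0.037037 = 0.018519; summing to 0.050519.
Therefore the posterior P(urn B | data) = (0.018519) / (0.050519) = 0.36657.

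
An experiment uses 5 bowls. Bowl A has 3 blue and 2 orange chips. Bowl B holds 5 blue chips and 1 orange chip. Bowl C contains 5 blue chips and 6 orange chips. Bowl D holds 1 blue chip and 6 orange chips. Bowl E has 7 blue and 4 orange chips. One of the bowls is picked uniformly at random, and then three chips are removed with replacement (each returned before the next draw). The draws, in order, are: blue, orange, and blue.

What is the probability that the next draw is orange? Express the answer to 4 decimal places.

0.3852

For each hypothesis, P(data | H) works out to: P(data | bowl A) = (3/5)(2/5)(3/5) = 0.144; P(data | bowl B) = (5/6)(1/6)(5/6) = 0.11574; P(data | bowl C) = (5/11)(6/11)(5/11) = 0.1127; P(data | bowl D) = (1/7)(6/7)(1/7) = 0.017493; P(data | bowl E) = (7/11)(4/11)(7/11) = 0.14726.
Weighting by the prior gives 1/5 · 0.144 = 0.0288, 1/5 · 0.11574 = 0.023148, 1/5 · 0.1127 = 0.022539, 1/5 · 0.017493 = 0.0034985, 1/5 · 0.14726 = 0.029452; with total 0.10744.
Dividing through by the total gives posterior P(bowl A | data) = 0.26806, P(bowl B | data) = 0.21546, P(bowl C | data) = 0.20979, P(bowl D | data) = 0.032563, P(bowl E | data) = 0.27413.
The predictive probability is P(orange next | data) = (2/5)(0.26806) + (1/6)(0.21546) + (6/11)(0.20979) + (6/7)(0.032563) + (4/11)(0.27413) = 0.38516.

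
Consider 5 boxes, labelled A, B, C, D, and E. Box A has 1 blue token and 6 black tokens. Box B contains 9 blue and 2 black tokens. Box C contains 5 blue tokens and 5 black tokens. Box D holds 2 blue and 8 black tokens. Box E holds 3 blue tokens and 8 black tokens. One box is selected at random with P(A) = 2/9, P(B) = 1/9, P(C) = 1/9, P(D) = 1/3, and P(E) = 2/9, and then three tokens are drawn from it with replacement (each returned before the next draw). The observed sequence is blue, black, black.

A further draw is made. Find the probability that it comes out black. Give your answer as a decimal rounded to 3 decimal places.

0.739

Under each hypothesis, the probability of the observed sequence is: P(data | box A) = (1/7)(6/7)(6/7) = 0.10496; P(data | box B) = (9/11)(2/11)(2/11) = 0.027047; P(data | box C) = (5/10)(5/10)(5/10) = 0.125; P(data | box D) = (2/10)(8/10)(8/10) = 0.128; P(data | box E) = (3/11)(8/11)(8/11) = 0.14425.
The prior-weighted likelihoods are 2/9 · 0.10496 = 0.023324, 1/9 · 0.027047 = 0.0030053, 1/9 · 0.125 = 0.013889, 1/3 · 0.128 = 0.042667, 2/9 · 0.14425 = 0.032056; these sum to 0.11494.
The posterior is then P(box A | data) = 0.20292, P(box B | data) = 0.026146, P(box C | data) = 0.12084, P(box D | data) = 0.37121, P(box E | data) = 0.27889.
The predictive probability is P(black next | data) = (6/7)(0.20292) + (2/11)(0.026146) + (1/2)(0.12084) + (4/5)(0.37121) + (8/11)(0.27889) = 0.7389.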